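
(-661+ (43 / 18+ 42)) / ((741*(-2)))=11099 / 26676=0.42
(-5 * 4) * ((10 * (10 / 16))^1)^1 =-125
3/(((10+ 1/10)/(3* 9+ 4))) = 930/101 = 9.21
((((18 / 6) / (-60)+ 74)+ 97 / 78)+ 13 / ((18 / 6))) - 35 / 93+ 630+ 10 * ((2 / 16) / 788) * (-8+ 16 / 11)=37157570537 / 52398060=709.14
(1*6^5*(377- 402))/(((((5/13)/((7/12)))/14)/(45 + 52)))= -400392720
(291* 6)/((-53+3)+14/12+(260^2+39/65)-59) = 52380/2024783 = 0.03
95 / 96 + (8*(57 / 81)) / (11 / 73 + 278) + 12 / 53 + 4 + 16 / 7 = 48957723557 / 6508645920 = 7.52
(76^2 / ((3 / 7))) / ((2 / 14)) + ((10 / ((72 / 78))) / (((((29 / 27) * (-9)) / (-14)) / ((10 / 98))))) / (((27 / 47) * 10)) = 1034172751 / 10962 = 94341.61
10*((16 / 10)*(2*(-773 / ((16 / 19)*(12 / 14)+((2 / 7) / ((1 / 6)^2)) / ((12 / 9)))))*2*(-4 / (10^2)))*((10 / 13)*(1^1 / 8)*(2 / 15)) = 1644944 / 546975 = 3.01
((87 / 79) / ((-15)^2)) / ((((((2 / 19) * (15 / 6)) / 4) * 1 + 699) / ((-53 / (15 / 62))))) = -7242344 / 4721839875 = -0.00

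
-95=-95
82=82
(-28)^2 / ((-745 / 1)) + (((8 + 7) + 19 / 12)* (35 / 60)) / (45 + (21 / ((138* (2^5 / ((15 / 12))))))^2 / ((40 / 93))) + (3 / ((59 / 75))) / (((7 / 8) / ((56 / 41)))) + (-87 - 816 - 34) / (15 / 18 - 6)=234031857353814427306 / 1255062161423957625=186.47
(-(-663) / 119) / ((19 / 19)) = 39 / 7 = 5.57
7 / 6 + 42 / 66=119 / 66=1.80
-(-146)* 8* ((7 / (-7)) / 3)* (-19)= 22192 / 3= 7397.33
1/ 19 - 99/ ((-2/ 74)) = 69598/ 19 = 3663.05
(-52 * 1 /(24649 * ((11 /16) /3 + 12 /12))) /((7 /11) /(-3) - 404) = 0.00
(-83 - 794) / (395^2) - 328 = -51177077 / 156025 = -328.01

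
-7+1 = -6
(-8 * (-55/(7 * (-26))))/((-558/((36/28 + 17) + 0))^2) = -901120/347093019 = -0.00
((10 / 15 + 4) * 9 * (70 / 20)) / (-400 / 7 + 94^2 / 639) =-657531 / 193748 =-3.39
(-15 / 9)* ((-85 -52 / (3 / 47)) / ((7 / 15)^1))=3213.10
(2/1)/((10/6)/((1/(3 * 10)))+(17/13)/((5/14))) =65/1744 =0.04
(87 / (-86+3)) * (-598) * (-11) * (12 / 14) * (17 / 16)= -14593293 / 2324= -6279.39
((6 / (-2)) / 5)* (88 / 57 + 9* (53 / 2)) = -5473 / 38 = -144.03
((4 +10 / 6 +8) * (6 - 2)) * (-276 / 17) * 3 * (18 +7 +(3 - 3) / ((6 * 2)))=-1131600 / 17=-66564.71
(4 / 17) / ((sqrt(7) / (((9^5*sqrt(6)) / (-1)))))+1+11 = -12851.24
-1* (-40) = 40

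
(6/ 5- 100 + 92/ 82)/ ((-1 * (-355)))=-20024/ 72775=-0.28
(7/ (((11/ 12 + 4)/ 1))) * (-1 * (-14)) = 1176/ 59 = 19.93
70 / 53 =1.32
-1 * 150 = -150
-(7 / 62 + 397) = -24621 / 62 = -397.11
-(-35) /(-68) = -35 /68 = -0.51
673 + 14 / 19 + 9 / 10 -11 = 126091 / 190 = 663.64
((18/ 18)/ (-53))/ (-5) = 1/ 265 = 0.00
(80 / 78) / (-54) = -20 / 1053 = -0.02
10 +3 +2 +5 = 20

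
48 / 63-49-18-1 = -1412 / 21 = -67.24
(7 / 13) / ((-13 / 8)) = -56 / 169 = -0.33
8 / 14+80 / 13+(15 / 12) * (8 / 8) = 2903 / 364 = 7.98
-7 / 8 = -0.88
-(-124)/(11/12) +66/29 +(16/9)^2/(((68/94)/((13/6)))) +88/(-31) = 5889794582/40851459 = 144.18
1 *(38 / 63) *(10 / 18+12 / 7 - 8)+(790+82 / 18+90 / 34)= 53556446 / 67473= 793.75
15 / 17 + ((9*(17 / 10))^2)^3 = 218070809717793 / 17000000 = 12827694.69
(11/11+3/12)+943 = 3777/4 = 944.25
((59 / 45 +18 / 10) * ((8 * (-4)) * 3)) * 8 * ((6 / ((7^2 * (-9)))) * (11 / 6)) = 11264 / 189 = 59.60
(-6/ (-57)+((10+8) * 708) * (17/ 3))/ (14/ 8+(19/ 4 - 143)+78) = -2744212/ 2223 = -1234.46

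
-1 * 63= -63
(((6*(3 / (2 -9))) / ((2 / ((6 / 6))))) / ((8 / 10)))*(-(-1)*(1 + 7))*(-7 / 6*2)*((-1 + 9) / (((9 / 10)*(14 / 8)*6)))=1600 / 63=25.40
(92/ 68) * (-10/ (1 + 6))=-230/ 119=-1.93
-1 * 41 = -41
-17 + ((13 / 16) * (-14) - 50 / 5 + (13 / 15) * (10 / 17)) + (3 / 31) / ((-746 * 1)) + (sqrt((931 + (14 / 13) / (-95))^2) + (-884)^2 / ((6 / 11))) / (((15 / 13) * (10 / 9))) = 12528592642063811 / 11204547000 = 1118170.39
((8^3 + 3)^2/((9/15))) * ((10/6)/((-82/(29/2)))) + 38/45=-320478131/2460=-130275.66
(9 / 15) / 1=3 / 5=0.60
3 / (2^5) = 0.09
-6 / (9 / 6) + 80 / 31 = -44 / 31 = -1.42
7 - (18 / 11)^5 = -762211 / 161051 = -4.73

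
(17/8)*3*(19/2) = 969/16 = 60.56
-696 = -696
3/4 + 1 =1.75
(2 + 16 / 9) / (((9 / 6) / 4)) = 272 / 27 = 10.07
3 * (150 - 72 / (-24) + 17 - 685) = -1545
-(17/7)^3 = -14.32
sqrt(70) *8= 8 *sqrt(70)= 66.93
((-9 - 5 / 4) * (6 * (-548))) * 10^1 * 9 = 3033180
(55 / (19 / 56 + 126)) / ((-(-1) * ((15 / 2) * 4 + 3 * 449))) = 616 / 1948455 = 0.00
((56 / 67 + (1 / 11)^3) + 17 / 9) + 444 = 358538728 / 802593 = 446.73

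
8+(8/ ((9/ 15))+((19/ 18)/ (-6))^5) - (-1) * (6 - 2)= 25.33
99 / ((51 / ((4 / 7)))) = 132 / 119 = 1.11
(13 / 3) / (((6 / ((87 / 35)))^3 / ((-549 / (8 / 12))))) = -174064293 / 686000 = -253.74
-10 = -10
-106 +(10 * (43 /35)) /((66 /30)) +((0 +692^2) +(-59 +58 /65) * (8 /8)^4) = 2395920911 /5005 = 478705.48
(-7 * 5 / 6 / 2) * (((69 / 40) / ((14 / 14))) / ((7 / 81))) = -58.22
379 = 379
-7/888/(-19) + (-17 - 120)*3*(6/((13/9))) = -374457077/219336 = -1707.23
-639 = -639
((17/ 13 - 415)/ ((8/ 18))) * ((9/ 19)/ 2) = -217809/ 988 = -220.45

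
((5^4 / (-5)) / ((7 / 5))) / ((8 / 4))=-625 / 14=-44.64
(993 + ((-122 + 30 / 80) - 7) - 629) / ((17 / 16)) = 3766 / 17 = 221.53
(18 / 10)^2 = 81 / 25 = 3.24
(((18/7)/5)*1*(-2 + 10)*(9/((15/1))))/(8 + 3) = 0.22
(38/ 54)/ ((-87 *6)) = -19/ 14094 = -0.00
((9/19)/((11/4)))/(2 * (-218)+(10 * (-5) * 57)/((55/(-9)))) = 18/3173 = 0.01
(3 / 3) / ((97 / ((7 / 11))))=7 / 1067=0.01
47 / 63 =0.75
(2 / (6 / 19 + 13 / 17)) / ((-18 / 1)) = -323 / 3141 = -0.10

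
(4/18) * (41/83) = 82/747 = 0.11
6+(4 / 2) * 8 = 22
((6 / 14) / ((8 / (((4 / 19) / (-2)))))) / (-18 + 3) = 1 / 2660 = 0.00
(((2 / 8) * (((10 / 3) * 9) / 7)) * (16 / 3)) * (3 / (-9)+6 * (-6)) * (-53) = 231080 / 21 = 11003.81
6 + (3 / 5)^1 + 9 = 78 / 5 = 15.60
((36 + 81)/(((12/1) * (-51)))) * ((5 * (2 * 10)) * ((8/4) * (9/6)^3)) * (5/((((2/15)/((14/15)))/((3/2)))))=-921375/136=-6774.82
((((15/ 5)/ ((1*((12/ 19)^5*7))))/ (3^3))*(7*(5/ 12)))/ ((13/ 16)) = 12380495/ 21835008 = 0.57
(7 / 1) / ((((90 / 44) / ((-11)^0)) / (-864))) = -14784 / 5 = -2956.80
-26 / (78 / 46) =-46 / 3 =-15.33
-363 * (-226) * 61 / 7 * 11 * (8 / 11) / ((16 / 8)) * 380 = 7606563360 / 7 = 1086651908.57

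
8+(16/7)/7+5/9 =3917/441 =8.88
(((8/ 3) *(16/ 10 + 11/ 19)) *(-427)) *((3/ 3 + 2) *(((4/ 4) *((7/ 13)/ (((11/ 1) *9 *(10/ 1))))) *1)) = -274988/ 67925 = -4.05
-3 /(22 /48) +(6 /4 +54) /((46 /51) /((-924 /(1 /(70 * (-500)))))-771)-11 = -123216831040561 /6994026269747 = -17.62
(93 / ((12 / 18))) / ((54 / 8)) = 62 / 3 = 20.67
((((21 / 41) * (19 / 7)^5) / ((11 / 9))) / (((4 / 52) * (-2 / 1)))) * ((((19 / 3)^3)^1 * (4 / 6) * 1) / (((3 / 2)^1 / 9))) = -441572639066 / 1082851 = -407787.07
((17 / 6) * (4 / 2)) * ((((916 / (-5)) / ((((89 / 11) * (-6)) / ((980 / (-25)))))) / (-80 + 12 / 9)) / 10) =2098327 / 1969125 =1.07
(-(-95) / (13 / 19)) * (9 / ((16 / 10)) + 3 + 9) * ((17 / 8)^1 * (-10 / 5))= -4326585 / 416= -10400.44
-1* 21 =-21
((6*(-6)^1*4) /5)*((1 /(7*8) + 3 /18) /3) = -62 /35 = -1.77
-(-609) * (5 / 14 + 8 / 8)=1653 / 2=826.50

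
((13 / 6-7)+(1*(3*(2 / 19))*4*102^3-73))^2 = 23349392168196241 / 12996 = 1796659908294.57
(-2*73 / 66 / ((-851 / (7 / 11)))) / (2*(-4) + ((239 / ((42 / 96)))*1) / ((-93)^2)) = -10312491 / 49479624920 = -0.00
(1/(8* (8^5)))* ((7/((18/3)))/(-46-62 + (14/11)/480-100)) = -385/17993334784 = -0.00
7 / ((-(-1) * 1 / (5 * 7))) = 245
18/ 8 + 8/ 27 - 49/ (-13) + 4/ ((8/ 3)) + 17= 34841/ 1404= 24.82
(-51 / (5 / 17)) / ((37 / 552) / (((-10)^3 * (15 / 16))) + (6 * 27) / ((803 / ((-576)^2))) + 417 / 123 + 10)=-2954328943500 / 1140620216464349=-0.00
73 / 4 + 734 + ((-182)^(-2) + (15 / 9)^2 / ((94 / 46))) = 5279580745 / 7005726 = 753.61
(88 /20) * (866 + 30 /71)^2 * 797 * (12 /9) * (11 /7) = 417072749661568 /75615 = 5515740919.94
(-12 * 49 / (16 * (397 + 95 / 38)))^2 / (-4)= -21609 / 10214416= -0.00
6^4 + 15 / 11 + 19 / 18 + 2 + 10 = 259463 / 198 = 1310.42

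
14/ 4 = 7/ 2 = 3.50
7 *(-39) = -273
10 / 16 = 0.62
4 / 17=0.24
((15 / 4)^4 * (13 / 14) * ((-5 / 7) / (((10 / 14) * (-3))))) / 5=43875 / 3584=12.24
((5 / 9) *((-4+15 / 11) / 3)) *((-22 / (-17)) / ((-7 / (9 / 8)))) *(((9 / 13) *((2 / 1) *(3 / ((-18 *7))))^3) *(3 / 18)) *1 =-145 / 114614136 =-0.00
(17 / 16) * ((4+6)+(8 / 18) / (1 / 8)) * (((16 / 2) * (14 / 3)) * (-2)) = -29036 / 27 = -1075.41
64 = 64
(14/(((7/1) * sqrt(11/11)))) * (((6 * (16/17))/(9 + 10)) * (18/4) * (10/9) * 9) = 8640/323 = 26.75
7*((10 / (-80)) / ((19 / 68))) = -119 / 38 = -3.13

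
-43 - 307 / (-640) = -27213 / 640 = -42.52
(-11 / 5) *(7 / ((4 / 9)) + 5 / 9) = -35.87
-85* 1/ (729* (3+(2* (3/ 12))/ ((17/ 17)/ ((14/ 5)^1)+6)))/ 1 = -7565/ 199746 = -0.04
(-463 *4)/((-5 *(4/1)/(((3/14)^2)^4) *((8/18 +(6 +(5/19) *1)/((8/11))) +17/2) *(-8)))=-519454053/177220128789760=-0.00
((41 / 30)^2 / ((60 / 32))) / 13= 3362 / 43875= 0.08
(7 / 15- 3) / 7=-38 / 105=-0.36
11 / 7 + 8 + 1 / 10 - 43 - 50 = -5833 / 70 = -83.33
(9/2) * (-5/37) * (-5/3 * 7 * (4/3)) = 350/37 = 9.46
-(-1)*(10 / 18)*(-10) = -50 / 9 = -5.56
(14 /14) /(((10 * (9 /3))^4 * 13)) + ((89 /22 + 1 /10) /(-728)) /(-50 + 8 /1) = 770039 /5675670000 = 0.00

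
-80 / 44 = -20 / 11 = -1.82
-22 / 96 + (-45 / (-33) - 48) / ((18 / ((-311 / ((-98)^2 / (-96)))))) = -10501273 / 1267728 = -8.28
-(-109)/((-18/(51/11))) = -1853/66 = -28.08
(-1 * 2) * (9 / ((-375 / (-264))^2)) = -139392 / 15625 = -8.92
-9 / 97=-0.09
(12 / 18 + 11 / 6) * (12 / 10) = 3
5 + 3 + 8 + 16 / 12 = 52 / 3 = 17.33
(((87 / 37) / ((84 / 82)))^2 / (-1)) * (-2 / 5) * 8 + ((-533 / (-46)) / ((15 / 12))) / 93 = 12167305222 / 717431295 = 16.96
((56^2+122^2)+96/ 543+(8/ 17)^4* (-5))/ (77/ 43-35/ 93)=272344626629547/ 21375863614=12740.75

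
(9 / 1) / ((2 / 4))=18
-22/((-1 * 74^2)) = 11/2738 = 0.00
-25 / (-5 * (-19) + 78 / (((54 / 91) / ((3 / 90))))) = -6750 / 26833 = -0.25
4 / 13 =0.31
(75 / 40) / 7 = 15 / 56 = 0.27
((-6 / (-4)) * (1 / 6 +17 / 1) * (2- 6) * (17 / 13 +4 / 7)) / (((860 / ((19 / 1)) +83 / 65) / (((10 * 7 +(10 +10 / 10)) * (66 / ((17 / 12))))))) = -15693.73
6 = 6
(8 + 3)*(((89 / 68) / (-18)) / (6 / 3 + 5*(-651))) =979 / 3981672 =0.00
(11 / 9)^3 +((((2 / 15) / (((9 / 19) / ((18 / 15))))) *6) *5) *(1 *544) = 20099839 / 3645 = 5514.36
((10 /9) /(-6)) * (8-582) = 2870 /27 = 106.30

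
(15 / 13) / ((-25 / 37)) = -111 / 65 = -1.71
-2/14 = -1/7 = -0.14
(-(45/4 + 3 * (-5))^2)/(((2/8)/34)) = -3825/2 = -1912.50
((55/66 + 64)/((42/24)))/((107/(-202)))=-157156/2247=-69.94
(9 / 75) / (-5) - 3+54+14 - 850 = -98128 / 125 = -785.02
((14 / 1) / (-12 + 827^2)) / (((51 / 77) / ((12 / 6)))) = 2156 / 34879767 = 0.00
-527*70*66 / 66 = -36890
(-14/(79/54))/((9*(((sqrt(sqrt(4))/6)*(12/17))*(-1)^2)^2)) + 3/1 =-5595/158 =-35.41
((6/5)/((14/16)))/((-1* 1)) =-48/35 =-1.37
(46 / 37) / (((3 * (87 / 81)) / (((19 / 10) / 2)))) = 3933 / 10730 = 0.37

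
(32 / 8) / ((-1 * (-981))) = 4 / 981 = 0.00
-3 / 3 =-1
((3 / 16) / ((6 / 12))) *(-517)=-1551 / 8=-193.88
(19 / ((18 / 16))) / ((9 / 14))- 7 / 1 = 1561 / 81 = 19.27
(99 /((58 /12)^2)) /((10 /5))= 1782 /841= 2.12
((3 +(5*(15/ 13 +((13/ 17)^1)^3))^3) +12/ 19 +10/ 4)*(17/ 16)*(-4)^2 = 5139492380834466797/ 582378085719326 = 8825.01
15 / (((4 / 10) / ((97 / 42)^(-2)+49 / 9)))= 11922925 / 56454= 211.20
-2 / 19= -0.11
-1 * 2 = -2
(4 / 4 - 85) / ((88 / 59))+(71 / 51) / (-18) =-284741 / 5049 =-56.40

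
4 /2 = 2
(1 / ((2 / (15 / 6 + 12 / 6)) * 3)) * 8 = 6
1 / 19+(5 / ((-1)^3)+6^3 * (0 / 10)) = -94 / 19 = -4.95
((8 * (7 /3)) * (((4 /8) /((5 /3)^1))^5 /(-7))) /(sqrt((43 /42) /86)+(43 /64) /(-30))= -0.07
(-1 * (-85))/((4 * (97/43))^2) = 157165/150544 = 1.04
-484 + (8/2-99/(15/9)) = -2697/5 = -539.40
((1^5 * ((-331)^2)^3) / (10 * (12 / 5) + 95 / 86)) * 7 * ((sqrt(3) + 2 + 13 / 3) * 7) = 5541948605353576934 * sqrt(3) / 2159 + 105297023501717961746 / 6477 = 20703077531873026.13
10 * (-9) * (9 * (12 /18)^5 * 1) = -320 /3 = -106.67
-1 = -1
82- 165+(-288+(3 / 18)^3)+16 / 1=-76679 / 216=-355.00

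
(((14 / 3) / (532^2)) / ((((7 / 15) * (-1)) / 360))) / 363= -75 / 2140369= -0.00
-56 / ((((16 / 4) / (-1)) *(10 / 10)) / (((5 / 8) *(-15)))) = -525 / 4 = -131.25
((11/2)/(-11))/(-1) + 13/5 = 31/10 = 3.10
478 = 478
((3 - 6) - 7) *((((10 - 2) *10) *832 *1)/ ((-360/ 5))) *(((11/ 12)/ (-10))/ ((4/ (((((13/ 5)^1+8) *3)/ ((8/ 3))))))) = -7579/ 3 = -2526.33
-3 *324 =-972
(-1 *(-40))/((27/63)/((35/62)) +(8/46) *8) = 18.60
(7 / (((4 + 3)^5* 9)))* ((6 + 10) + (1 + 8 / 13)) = 229 / 280917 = 0.00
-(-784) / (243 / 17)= 13328 / 243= 54.85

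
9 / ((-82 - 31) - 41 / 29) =-87 / 1106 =-0.08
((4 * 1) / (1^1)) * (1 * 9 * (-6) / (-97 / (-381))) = -82296 / 97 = -848.41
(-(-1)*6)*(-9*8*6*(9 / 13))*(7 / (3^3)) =-6048 / 13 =-465.23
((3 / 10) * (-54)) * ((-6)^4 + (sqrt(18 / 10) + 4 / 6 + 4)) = -105354 / 5-243 * sqrt(5) / 25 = -21092.53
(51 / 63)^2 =289 / 441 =0.66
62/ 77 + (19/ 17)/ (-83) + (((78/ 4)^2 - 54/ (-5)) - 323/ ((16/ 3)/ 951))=-497195579697/ 8691760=-57203.10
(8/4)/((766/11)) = 11/383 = 0.03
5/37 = 0.14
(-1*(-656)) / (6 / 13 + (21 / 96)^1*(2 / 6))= 1227.42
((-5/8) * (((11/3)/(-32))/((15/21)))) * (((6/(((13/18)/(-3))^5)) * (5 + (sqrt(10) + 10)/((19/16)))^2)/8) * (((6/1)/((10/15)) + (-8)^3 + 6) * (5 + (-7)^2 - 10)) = 6161107572649260 * sqrt(10)/134036773 + 408233779703431605/1072294184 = 526067240.53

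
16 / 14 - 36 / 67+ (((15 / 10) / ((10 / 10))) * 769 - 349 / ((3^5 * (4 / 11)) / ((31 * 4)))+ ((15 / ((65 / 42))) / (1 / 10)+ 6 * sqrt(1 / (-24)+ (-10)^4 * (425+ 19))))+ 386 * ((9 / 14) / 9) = 2337477761 / 2963142+ sqrt(639359994) / 2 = 13431.64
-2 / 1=-2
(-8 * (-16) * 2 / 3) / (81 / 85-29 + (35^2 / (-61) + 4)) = -1.93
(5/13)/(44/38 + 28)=95/7202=0.01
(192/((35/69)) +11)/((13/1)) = 13633/455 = 29.96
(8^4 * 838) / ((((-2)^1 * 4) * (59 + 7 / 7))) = -107264 / 15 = -7150.93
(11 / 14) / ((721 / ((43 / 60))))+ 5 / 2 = 1514573 / 605640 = 2.50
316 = 316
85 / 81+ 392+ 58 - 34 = 33781 / 81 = 417.05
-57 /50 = -1.14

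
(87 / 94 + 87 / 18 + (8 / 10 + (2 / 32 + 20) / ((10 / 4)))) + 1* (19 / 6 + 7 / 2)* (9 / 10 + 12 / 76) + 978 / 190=151061 / 5640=26.78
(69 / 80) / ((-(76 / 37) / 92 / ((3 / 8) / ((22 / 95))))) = -176157 / 2816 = -62.56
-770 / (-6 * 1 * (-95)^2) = 77 / 5415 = 0.01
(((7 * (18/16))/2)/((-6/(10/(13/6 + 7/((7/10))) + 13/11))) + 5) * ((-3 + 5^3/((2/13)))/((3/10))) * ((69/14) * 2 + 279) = 258318468365/89936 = 2872247.69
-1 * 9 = -9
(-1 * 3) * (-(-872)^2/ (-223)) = -2281152/ 223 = -10229.38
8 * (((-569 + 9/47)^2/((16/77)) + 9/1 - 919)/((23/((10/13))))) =275001285860/660491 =416358.87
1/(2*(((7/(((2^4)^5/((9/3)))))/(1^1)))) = 524288/21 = 24966.10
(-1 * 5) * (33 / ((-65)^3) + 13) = -3570092 / 54925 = -65.00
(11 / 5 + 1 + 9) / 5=61 / 25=2.44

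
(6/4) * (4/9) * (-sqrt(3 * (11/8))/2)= -sqrt(66)/12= -0.68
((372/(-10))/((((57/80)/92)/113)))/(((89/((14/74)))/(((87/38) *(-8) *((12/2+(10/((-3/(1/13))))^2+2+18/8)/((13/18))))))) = 788342764667136/2611734281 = 301846.47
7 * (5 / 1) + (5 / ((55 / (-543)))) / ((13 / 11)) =-88 / 13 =-6.77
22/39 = 0.56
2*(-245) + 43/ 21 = -10247/ 21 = -487.95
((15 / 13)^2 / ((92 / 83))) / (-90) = -415 / 31096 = -0.01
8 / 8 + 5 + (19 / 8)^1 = 67 / 8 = 8.38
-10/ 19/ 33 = -0.02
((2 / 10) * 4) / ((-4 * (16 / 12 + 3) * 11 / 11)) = -3 / 65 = -0.05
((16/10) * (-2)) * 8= -128/5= -25.60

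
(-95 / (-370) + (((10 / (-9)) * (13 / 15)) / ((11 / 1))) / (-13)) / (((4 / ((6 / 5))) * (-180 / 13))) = -75283 / 13186800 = -0.01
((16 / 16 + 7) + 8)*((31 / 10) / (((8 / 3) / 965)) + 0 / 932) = 17949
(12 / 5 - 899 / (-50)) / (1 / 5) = 1019 / 10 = 101.90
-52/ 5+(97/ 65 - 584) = -38539/ 65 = -592.91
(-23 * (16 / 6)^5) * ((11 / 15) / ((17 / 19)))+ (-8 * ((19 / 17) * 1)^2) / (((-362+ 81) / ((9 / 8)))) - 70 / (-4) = -1494521800519 / 592013610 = -2524.47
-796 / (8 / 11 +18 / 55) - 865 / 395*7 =-1764429 / 2291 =-770.16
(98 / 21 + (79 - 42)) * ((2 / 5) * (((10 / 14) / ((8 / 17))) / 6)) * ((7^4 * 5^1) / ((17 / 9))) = 214375 / 8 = 26796.88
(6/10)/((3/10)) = 2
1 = 1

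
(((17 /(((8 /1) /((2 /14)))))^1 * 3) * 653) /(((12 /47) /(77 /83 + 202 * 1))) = 8787784721 /18592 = 472664.84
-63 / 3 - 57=-78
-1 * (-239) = 239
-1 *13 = -13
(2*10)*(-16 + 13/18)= -2750/9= -305.56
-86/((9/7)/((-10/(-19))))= -6020/171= -35.20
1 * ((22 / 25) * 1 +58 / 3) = 1516 / 75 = 20.21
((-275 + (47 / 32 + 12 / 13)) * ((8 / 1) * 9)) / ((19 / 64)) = -16330320 / 247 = -66114.66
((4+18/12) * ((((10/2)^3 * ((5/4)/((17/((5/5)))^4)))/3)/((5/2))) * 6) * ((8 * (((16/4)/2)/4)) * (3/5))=1650/83521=0.02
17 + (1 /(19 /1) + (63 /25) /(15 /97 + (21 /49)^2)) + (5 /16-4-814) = -403890381 /509200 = -793.19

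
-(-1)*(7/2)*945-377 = 5861/2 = 2930.50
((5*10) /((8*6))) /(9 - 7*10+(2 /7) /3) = -175 /10232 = -0.02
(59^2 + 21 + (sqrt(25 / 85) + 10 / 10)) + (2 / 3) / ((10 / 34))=sqrt(85) / 17 + 52579 / 15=3505.81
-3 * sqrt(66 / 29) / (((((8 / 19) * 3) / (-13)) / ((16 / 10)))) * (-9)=-2223 * sqrt(1914) / 145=-670.72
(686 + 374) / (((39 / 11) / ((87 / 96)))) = 84535 / 312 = 270.95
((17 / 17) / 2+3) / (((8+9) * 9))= 7 / 306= 0.02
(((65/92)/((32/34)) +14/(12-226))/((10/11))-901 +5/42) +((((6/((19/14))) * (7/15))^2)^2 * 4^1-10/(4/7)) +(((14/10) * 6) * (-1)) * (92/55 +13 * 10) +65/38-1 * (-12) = -11483333153407288973/5926905248880000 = -1937.49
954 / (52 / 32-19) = -7632 / 139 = -54.91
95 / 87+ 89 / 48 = 2.95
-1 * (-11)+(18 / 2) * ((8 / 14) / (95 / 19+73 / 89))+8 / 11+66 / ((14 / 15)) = 1661754 / 19943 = 83.33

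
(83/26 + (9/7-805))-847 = -299849/182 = -1647.52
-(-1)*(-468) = -468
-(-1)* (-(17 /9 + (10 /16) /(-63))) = -947 /504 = -1.88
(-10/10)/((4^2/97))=-97/16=-6.06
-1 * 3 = -3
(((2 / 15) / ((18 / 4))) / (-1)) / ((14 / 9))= -2 / 105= -0.02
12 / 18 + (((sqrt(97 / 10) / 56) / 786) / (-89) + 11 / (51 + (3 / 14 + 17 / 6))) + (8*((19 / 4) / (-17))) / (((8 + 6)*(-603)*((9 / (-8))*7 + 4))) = 2196859387 / 2524770045- sqrt(970) / 39174240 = 0.87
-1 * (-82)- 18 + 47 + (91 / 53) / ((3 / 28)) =20197 / 159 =127.03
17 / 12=1.42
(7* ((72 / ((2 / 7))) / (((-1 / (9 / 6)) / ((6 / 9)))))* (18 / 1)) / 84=-378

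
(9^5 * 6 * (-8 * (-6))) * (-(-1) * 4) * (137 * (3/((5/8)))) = 223664385024/5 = 44732877004.80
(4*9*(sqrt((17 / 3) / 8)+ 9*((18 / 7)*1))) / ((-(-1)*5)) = 3*sqrt(102) / 5+ 5832 / 35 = 172.69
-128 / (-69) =1.86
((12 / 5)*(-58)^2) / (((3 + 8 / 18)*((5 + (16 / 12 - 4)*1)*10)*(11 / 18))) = 9809424 / 59675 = 164.38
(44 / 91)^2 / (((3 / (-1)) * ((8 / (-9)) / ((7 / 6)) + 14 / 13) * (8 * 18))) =-121 / 70434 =-0.00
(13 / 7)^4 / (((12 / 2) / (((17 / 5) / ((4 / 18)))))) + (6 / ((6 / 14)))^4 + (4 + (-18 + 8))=1845904811 / 48020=38440.33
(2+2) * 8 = 32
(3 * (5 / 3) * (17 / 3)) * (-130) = -11050 / 3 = -3683.33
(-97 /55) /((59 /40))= -776 /649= -1.20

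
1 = 1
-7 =-7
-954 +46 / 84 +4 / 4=-952.45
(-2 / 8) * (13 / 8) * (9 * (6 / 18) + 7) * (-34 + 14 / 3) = 715 / 6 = 119.17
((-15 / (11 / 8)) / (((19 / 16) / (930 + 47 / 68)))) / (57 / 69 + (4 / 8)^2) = -931584640 / 117249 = -7945.35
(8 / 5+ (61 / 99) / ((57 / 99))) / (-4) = -761 / 1140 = -0.67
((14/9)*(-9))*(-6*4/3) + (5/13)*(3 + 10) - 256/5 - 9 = 284/5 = 56.80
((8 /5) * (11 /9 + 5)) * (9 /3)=448 /15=29.87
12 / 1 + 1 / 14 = 169 / 14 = 12.07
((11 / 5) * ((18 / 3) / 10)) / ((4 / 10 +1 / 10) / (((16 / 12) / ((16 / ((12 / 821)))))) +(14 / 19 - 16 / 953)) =1195062 / 372298075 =0.00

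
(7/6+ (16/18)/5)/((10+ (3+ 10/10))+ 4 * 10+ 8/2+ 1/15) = 0.02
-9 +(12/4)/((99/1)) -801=-809.97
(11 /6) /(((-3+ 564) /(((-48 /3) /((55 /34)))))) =-16 /495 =-0.03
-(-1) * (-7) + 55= 48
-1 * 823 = -823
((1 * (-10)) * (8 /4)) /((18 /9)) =-10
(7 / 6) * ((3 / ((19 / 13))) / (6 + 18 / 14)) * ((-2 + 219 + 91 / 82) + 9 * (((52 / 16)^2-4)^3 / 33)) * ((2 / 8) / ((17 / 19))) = 347356835735 / 12812845056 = 27.11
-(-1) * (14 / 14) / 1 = 1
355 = 355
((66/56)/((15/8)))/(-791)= -22/27685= -0.00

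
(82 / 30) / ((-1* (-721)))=41 / 10815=0.00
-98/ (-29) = 98/ 29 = 3.38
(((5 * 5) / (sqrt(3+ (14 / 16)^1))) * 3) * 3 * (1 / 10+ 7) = 3195 * sqrt(62) / 31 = 811.53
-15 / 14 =-1.07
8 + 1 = 9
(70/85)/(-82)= -7/697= -0.01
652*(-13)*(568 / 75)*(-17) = 81844256 / 75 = 1091256.75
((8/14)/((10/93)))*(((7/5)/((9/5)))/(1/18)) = 372/5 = 74.40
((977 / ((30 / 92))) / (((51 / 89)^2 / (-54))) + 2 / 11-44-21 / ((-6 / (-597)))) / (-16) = 15731183793 / 508640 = 30927.93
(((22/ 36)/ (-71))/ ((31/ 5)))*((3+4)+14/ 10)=-0.01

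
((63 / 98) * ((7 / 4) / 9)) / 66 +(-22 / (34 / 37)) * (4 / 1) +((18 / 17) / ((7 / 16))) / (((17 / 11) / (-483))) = -130029215 / 152592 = -852.14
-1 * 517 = -517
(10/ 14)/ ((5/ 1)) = 1/ 7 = 0.14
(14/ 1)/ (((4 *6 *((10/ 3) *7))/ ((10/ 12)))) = 1/ 48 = 0.02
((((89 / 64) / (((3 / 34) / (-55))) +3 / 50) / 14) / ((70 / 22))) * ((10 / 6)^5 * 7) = -572063525 / 326592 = -1751.62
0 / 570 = 0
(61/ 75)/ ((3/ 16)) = 4.34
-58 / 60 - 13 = -419 / 30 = -13.97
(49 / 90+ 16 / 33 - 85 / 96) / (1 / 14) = 15953 / 7920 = 2.01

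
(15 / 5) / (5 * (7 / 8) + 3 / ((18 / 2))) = 72 / 113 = 0.64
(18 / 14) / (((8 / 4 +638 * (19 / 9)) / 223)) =18063 / 84980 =0.21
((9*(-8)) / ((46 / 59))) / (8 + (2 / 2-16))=2124 / 161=13.19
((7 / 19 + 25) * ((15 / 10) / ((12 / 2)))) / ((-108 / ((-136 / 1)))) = 4097 / 513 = 7.99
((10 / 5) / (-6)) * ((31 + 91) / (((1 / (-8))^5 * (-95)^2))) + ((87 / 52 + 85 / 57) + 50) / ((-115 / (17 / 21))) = 100151642651 / 680015700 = 147.28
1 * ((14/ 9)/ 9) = 14/ 81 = 0.17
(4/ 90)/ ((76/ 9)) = 1/ 190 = 0.01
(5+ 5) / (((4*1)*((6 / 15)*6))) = 25 / 24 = 1.04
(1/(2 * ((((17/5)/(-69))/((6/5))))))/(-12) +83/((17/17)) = 5713/68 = 84.01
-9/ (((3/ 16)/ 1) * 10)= -4.80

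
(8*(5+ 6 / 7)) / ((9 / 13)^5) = 121784104 / 413343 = 294.63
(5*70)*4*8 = 11200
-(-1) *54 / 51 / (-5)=-18 / 85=-0.21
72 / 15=4.80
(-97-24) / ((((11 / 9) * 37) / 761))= -2036.19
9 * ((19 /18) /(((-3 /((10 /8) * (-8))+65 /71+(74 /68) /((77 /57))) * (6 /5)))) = 44146025 /11270172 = 3.92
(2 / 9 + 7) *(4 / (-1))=-260 / 9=-28.89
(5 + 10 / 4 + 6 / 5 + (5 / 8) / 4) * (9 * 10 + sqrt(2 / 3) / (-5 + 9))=798.87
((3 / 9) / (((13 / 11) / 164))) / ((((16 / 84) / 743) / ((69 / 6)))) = 53949973 / 26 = 2074998.96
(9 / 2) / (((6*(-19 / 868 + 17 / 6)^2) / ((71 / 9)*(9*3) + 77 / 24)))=2199103389 / 107194082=20.52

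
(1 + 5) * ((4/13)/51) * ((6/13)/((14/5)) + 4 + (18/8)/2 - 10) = -0.17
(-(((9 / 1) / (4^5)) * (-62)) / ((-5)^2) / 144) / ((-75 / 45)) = -93 / 1024000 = -0.00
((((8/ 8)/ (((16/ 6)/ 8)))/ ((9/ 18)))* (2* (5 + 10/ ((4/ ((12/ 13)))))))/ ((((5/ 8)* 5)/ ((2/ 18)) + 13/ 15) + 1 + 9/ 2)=136800/ 53807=2.54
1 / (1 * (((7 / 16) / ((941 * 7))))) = 15056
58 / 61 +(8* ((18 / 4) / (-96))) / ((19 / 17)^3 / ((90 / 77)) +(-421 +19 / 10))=42910649083 / 45087614176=0.95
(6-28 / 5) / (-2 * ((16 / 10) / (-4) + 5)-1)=-2 / 51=-0.04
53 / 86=0.62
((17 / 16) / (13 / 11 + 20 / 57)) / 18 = 3553 / 92256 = 0.04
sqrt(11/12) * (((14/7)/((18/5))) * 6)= 5 * sqrt(33)/9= 3.19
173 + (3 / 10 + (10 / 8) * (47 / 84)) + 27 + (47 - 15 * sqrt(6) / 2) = 229.63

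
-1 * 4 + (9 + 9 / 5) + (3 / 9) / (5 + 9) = 1433 / 210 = 6.82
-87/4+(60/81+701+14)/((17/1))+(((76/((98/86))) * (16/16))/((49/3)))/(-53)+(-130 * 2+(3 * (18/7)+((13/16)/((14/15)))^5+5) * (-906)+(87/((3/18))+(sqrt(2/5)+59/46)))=-1844110697939848182559/157770748948119552+sqrt(10)/5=-11687.91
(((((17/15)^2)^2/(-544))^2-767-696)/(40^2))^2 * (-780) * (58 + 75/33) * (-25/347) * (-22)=-42353014892807891113970814761103353/679809123532800000000000000000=-62301.33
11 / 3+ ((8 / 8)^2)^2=4.67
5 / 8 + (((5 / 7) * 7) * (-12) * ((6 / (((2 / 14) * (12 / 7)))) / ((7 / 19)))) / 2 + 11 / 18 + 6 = -143119 / 72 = -1987.76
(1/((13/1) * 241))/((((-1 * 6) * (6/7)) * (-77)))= 1/1240668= 0.00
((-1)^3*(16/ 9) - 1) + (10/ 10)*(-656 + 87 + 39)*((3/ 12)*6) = -7180/ 9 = -797.78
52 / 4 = 13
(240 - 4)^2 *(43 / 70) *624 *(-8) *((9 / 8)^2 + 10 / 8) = -2148250416 / 5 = -429650083.20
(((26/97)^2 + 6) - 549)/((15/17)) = -86842987/141135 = -615.32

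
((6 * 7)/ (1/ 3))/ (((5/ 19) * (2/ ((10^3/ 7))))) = 34200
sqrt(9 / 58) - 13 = -13 + 3* sqrt(58) / 58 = -12.61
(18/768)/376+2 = 96259/48128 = 2.00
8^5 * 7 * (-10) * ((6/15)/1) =-917504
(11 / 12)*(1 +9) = 55 / 6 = 9.17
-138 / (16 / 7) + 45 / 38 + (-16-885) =-145949 / 152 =-960.19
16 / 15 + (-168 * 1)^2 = 423376 / 15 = 28225.07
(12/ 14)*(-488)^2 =1428864/ 7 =204123.43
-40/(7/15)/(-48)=25/14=1.79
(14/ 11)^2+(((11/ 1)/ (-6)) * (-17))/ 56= 88483/ 40656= 2.18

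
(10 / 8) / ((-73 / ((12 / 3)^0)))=-5 / 292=-0.02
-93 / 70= -1.33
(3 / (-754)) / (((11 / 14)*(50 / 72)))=-0.01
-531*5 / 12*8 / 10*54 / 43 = -9558 / 43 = -222.28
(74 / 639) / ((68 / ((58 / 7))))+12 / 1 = 913565 / 76041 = 12.01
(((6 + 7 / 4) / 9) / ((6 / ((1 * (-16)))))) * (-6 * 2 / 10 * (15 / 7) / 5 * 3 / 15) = 124 / 525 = 0.24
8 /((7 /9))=72 /7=10.29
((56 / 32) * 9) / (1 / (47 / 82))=2961 / 328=9.03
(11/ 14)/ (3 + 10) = 11/ 182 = 0.06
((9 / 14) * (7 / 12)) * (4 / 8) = 3 / 16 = 0.19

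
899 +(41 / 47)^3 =93405798 / 103823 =899.66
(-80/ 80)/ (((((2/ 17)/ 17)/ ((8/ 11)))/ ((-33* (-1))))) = -3468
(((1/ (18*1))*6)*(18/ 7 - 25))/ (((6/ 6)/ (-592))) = 92944/ 21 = 4425.90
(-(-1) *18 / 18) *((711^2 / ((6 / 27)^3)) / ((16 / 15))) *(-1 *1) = -5527872135 / 128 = -43186501.05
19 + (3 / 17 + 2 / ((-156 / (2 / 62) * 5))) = 3941323 / 205530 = 19.18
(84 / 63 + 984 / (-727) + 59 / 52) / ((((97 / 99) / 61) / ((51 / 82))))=133769889 / 3099928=43.15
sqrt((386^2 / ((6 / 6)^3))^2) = 148996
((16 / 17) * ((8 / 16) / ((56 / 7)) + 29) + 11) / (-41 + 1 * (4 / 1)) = -652 / 629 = -1.04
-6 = -6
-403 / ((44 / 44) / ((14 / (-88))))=2821 / 44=64.11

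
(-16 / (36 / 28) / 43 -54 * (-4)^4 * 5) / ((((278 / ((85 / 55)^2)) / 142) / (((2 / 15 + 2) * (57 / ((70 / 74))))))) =-12347470797250048 / 1139066775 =-10839988.55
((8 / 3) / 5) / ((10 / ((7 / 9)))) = 28 / 675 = 0.04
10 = 10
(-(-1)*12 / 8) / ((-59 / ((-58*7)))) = 10.32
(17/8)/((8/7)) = 119/64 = 1.86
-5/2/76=-5/152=-0.03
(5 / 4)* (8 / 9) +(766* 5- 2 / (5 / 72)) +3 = 171239 / 45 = 3805.31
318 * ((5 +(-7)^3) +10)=-104304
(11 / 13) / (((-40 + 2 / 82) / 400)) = -16400 / 1937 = -8.47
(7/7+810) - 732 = 79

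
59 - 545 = -486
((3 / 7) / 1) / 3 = 1 / 7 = 0.14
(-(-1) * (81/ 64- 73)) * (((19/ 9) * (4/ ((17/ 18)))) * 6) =-261687/ 68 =-3848.34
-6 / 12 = -1 / 2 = -0.50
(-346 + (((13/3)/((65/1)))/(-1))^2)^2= 6060466801/50625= 119712.92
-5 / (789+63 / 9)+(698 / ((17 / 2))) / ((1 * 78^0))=1111131 / 13532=82.11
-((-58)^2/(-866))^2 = -2829124/187489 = -15.09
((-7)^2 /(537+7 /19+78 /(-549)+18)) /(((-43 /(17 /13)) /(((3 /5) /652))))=-8689023 /3518067461480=-0.00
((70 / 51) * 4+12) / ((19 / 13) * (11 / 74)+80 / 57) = 16303976 / 1510841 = 10.79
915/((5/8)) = 1464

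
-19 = -19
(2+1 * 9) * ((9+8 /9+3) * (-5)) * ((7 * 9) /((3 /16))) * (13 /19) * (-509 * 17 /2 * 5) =200950349600 /57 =3525444729.82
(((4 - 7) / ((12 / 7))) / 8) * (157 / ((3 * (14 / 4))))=-3.27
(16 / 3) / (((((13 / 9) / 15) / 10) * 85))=1440 / 221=6.52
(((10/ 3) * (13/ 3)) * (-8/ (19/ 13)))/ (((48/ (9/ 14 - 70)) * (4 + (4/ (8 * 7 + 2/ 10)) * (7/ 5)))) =230559095/ 8273664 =27.87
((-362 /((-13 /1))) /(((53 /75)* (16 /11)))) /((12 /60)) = 746625 /5512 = 135.45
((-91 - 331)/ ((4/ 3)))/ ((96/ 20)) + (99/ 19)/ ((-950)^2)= -4522652729/ 68590000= -65.94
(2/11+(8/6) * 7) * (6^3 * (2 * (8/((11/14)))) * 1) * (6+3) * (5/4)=56972160/121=470844.30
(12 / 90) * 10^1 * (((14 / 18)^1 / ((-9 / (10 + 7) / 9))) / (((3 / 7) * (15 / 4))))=-13328 / 1215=-10.97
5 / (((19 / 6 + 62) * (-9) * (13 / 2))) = -0.00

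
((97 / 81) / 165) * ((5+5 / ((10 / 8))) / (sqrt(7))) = 97 * sqrt(7) / 10395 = 0.02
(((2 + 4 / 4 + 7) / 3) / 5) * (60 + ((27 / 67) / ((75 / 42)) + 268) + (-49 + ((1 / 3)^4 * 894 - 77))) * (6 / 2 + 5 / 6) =545.00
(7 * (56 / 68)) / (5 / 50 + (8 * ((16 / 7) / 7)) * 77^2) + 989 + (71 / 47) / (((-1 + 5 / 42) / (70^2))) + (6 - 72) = -34246348140611 / 4578747003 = -7479.41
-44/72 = -11/18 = -0.61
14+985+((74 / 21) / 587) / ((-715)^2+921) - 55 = 2979841606261 / 3156611871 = 944.00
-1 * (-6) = 6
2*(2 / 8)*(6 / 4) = 3 / 4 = 0.75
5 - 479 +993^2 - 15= 985560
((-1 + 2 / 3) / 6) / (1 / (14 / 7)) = -1 / 9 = -0.11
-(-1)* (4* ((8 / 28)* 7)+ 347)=355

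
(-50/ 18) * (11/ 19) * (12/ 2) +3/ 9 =-177/ 19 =-9.32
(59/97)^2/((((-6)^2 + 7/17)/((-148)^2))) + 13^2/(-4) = 4200567133/23296684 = 180.31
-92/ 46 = -2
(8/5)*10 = 16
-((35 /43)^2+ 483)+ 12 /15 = -4464064 /9245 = -482.86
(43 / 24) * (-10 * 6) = -215 / 2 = -107.50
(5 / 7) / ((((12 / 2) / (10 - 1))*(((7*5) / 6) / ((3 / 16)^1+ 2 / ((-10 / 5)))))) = -117 / 784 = -0.15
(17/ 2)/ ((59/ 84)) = 714/ 59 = 12.10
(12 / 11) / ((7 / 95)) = 1140 / 77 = 14.81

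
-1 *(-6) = 6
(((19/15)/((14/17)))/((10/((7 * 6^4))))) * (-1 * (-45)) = 313956/5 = 62791.20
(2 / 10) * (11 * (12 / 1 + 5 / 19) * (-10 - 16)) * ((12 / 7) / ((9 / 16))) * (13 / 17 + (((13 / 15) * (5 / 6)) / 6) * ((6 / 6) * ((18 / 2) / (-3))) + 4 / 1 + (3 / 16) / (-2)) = -2812256876 / 305235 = -9213.42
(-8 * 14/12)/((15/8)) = -4.98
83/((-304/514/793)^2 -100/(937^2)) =-732290.60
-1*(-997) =997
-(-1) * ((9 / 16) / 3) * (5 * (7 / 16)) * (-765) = -80325 / 256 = -313.77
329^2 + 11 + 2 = 108254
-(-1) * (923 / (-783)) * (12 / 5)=-3692 / 1305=-2.83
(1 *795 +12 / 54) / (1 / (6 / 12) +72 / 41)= 293437 / 1386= 211.72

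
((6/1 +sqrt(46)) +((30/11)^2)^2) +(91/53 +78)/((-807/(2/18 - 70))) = 75.01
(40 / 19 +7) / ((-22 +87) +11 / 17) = 2941 / 21204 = 0.14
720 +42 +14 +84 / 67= 52076 / 67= 777.25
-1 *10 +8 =-2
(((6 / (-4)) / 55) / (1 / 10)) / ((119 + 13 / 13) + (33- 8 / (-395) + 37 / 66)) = -7110 / 4003853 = -0.00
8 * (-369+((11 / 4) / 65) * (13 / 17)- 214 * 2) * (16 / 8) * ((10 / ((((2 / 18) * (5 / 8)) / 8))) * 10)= -2497250304 / 17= -146897076.71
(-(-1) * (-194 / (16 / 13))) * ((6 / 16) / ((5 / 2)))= -3783 / 160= -23.64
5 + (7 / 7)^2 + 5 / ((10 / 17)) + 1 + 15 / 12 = 67 / 4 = 16.75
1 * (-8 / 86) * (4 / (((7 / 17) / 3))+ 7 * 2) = -1208 / 301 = -4.01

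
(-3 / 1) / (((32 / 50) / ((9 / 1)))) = -675 / 16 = -42.19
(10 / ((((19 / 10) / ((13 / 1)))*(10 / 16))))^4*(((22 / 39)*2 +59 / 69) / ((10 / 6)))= 512290062336000 / 2997383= 170912446.74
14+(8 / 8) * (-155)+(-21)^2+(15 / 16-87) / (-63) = 33753 / 112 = 301.37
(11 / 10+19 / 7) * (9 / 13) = 2403 / 910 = 2.64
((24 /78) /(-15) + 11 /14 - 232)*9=-1893813 /910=-2081.11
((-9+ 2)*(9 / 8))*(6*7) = -1323 / 4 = -330.75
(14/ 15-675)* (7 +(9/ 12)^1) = -313441/ 60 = -5224.02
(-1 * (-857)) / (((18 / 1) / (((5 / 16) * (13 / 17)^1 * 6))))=55705 / 816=68.27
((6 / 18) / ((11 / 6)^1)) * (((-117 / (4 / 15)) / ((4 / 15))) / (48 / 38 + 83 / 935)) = -42514875 / 192136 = -221.27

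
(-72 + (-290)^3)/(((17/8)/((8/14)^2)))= -3121801216/833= -3747660.52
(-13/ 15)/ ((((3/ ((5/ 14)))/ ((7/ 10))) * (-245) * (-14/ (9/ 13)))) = -0.00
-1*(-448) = 448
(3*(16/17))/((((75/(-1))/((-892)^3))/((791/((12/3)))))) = 5283748139.37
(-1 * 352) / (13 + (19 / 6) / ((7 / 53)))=-14784 / 1553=-9.52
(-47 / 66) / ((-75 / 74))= 1739 / 2475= 0.70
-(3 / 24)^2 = -1 / 64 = -0.02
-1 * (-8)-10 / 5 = 6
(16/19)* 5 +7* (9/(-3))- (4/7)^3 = -110633/6517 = -16.98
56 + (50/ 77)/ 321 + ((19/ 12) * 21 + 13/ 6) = 9038383/ 98868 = 91.42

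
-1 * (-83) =83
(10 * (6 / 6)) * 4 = 40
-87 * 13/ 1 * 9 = -10179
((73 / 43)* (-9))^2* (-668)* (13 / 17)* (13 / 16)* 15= -182736445905 / 125732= -1453380.57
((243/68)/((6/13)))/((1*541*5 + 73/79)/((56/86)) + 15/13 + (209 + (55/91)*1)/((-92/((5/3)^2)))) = 74618739/39998464076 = 0.00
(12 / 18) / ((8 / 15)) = 5 / 4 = 1.25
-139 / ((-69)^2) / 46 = -139 / 219006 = -0.00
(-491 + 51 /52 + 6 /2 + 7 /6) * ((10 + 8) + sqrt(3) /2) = -227379 /26 - 75793 * sqrt(3) /312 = -9166.11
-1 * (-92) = 92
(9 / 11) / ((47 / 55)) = 45 / 47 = 0.96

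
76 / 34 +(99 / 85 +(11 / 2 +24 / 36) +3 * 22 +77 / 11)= 82.57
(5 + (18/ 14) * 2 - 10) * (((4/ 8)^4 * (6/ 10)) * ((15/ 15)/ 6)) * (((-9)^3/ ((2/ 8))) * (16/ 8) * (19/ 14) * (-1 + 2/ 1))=235467/ 1960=120.14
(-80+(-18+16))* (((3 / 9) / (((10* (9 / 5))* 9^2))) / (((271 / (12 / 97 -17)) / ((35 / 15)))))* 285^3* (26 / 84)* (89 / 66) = 66578914621375 / 2529545436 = 26320.51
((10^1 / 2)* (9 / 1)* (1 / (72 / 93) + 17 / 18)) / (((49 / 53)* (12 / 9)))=18285 / 224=81.63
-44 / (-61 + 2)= 0.75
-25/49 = -0.51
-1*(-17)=17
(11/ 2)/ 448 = 11/ 896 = 0.01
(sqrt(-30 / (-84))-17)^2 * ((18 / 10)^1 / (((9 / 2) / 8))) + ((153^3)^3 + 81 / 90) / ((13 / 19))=12220937245115866479539 / 182-272 * sqrt(70) / 35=67148006841295969602.78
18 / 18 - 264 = -263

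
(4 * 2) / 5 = 8 / 5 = 1.60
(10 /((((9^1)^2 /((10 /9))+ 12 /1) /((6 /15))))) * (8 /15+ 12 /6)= 304 /2547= 0.12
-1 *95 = -95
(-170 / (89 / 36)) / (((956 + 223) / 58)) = -39440 / 11659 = -3.38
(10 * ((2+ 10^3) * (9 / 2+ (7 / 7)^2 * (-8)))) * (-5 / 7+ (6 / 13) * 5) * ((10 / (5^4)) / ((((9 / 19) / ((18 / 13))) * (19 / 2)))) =-232464 / 845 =-275.11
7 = 7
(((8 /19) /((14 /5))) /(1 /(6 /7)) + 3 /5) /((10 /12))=20358 /23275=0.87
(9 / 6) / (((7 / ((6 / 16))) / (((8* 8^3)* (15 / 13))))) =379.78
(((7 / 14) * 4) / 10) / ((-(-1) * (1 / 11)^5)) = 161051 / 5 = 32210.20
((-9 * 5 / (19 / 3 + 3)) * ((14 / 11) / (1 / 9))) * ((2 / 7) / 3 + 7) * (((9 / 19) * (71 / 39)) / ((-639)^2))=-0.00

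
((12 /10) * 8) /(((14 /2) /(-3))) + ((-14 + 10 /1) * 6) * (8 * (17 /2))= -57264 /35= -1636.11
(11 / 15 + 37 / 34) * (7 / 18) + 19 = 180923 / 9180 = 19.71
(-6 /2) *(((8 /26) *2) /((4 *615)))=-2 /2665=-0.00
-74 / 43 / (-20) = 37 / 430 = 0.09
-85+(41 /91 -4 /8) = -15479 /182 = -85.05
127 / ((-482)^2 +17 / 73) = 0.00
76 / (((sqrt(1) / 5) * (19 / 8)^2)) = 1280 / 19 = 67.37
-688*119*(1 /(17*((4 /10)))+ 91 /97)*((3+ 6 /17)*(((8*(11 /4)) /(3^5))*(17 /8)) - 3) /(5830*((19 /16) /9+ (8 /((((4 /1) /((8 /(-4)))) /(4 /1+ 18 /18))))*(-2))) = 4383807344 /4902123435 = 0.89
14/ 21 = 0.67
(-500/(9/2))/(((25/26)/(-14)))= 14560/9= 1617.78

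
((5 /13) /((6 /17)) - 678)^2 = 2787734401 /6084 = 458207.50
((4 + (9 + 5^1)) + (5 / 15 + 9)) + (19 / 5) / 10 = 4157 / 150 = 27.71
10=10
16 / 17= 0.94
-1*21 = -21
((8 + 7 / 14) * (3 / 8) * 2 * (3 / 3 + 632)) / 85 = 47.48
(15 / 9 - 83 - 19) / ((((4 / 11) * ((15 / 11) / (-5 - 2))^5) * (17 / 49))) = 439145954847523 / 154912500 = 2834800.00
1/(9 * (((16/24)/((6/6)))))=1/6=0.17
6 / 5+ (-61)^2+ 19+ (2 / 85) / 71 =22578144 / 6035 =3741.20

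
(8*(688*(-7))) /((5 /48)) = -1849344 /5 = -369868.80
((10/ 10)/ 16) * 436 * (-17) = -1853/ 4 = -463.25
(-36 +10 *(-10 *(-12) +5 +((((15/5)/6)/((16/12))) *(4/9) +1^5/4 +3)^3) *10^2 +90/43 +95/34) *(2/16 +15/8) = 26029743779/78948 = 329707.45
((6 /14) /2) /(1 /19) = 57 /14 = 4.07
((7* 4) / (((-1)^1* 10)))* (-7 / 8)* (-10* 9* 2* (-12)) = 5292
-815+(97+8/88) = -7897/11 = -717.91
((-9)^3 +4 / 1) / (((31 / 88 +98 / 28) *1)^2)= -5614400 / 114921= -48.85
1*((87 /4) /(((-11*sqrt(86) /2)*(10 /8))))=-87*sqrt(86) /2365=-0.34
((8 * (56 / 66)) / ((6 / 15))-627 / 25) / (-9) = 6691 / 7425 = 0.90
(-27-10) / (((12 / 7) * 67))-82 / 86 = -44101 / 34572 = -1.28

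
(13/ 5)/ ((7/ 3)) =39/ 35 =1.11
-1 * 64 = -64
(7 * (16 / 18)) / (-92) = -14 / 207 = -0.07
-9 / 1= -9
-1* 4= -4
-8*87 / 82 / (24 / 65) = -1885 / 82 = -22.99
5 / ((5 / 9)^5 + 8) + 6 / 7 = 702831 / 475517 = 1.48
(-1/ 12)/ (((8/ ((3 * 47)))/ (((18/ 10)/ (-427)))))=423/ 68320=0.01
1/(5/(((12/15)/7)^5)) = 1024/262609375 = 0.00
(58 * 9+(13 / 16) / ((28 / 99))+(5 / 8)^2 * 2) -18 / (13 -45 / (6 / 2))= 239525 / 448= 534.65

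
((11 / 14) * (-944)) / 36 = -1298 / 63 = -20.60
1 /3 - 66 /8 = -95 /12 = -7.92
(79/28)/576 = 79/16128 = 0.00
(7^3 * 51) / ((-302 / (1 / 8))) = -17493 / 2416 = -7.24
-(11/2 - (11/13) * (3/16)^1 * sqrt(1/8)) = -11/2 + 33 * sqrt(2)/832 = -5.44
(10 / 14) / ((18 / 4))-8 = -494 / 63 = -7.84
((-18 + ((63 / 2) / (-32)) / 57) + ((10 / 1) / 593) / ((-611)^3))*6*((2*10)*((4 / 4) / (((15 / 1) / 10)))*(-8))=11531.05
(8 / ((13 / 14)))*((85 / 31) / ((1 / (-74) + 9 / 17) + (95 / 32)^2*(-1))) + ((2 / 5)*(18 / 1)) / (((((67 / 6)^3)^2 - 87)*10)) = -1980882843044603167616 / 695790195576190142025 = -2.85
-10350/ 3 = -3450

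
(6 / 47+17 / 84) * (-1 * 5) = -6515 / 3948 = -1.65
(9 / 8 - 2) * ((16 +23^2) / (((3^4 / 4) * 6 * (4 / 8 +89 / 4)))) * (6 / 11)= -1090 / 11583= -0.09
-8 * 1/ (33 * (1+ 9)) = -4/ 165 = -0.02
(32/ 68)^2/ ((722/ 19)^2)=16/ 104329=0.00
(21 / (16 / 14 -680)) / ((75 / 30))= -49 / 3960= -0.01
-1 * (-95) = 95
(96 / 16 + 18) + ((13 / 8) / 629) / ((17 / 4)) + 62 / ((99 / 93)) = 58042033 / 705738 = 82.24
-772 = -772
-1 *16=-16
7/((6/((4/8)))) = 7/12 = 0.58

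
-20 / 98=-10 / 49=-0.20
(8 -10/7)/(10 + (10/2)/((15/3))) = 46/77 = 0.60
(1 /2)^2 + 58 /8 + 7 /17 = 269 /34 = 7.91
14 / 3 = 4.67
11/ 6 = 1.83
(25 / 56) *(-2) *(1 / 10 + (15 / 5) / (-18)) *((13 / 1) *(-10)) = -325 / 42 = -7.74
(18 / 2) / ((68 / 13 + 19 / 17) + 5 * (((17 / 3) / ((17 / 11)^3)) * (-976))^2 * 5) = 87947613 / 548452671655651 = 0.00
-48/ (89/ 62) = -2976/ 89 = -33.44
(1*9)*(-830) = -7470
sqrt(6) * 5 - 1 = -1 + 5 * sqrt(6) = 11.25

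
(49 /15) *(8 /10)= 196 /75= 2.61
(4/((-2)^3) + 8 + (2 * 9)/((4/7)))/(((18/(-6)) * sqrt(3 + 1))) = -13/2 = -6.50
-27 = -27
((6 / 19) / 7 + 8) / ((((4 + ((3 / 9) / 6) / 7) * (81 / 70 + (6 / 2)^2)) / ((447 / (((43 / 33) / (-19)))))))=-441939960 / 343097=-1288.09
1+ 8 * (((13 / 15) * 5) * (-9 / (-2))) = 157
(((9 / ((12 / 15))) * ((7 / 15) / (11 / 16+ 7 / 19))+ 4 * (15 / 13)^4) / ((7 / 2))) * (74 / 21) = 5455568896 / 449235969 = 12.14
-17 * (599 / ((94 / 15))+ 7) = -163931 / 94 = -1743.95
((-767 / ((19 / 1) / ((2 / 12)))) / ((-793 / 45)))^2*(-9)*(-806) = 2840757075 / 2686562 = 1057.39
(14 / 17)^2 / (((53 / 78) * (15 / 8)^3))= 0.15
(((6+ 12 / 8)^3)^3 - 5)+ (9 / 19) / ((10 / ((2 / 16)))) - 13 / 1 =3652118265393 / 48640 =75084668.29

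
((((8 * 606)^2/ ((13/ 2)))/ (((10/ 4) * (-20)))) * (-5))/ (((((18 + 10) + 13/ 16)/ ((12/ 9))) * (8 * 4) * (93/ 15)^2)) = 78343680/ 5759273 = 13.60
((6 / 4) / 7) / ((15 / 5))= 1 / 14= 0.07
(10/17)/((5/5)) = 10/17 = 0.59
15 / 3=5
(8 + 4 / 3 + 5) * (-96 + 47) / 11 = -2107 / 33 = -63.85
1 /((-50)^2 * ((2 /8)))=1 /625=0.00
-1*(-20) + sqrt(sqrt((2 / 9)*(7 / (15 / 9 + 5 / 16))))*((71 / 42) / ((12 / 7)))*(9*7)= 20 + 497*14^(1 / 4)*285^(3 / 4) / 1140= 78.49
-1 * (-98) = 98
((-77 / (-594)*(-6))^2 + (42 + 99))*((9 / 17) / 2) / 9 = 5735 / 1377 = 4.16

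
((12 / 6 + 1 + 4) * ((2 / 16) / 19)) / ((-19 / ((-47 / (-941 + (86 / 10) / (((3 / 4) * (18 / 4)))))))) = -44415 / 365883608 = -0.00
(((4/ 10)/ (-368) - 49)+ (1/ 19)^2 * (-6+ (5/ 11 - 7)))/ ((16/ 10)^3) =-11.97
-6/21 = -2/7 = -0.29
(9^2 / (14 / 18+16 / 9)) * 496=361584 / 23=15721.04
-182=-182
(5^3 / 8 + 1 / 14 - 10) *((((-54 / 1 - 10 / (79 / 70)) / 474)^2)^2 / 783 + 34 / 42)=1499422707831145565501 / 325155862792033592886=4.61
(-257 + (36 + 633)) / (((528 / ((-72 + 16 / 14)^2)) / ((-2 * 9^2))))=-342085248 / 539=-634666.51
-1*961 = -961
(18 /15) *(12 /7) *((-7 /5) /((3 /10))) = -48 /5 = -9.60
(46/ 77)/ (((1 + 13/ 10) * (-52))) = -0.00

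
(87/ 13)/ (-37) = -87/ 481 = -0.18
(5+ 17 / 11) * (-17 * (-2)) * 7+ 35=17521 / 11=1592.82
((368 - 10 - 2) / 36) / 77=89 / 693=0.13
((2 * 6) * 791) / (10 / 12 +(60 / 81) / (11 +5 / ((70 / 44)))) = 50744232 / 4735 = 10716.84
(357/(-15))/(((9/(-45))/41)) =4879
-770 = -770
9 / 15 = 3 / 5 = 0.60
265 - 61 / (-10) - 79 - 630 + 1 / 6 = -6566 / 15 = -437.73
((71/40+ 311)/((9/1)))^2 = 156525121/129600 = 1207.76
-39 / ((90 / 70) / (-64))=5824 / 3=1941.33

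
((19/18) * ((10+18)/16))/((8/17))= 2261/576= 3.93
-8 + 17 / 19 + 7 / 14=-251 / 38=-6.61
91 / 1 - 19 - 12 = 60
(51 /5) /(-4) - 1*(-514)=10229 /20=511.45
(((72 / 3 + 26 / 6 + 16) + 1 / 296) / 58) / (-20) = -0.04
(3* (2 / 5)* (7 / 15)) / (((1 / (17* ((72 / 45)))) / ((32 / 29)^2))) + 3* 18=7626446 / 105125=72.55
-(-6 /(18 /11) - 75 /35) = 122 /21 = 5.81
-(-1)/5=1/5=0.20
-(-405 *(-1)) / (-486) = 5 / 6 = 0.83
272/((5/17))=4624/5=924.80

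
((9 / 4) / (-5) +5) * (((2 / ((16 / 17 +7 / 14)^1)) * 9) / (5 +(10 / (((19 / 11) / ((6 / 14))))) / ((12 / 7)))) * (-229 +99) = -1965132 / 1715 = -1145.85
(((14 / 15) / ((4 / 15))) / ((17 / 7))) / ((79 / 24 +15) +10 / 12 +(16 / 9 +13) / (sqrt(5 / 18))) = -79380 / 1210787 +625632 * sqrt(10) / 20583379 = 0.03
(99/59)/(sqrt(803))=0.06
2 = 2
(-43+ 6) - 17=-54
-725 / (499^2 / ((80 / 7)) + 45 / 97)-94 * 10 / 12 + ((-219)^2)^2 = 1166750006655201512 / 507225837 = 2300257442.63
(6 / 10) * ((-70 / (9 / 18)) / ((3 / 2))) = -56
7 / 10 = 0.70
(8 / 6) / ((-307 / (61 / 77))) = -244 / 70917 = -0.00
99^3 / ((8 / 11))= 10673289 / 8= 1334161.12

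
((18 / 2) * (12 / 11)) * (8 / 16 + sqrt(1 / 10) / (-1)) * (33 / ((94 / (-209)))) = -16929 / 47 + 16929 * sqrt(10) / 235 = -132.39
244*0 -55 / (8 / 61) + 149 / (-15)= -51517 / 120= -429.31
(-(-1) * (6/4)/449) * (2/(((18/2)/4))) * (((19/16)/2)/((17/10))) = 95/91596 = 0.00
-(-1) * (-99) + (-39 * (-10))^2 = 152001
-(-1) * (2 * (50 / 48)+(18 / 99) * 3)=347 / 132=2.63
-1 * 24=-24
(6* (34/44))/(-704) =-51/7744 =-0.01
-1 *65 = -65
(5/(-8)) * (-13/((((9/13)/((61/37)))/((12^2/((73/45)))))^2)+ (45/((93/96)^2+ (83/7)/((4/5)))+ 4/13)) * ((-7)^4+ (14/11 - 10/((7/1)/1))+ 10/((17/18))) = 3508116543754333749544175/4006966563897154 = 875504321.74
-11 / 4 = -2.75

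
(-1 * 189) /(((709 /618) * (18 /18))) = -116802 /709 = -164.74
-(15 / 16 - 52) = 817 / 16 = 51.06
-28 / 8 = -7 / 2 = -3.50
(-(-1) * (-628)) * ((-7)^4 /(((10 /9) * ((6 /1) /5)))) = -1130871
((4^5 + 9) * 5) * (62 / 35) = 64046 / 7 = 9149.43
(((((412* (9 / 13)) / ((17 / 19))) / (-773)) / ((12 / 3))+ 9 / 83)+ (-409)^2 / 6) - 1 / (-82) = 48623991866432 / 1744034097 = 27880.18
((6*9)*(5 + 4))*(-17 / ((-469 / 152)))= 1255824 / 469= 2677.66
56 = 56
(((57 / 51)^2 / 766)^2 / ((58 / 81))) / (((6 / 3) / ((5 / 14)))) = 52780005 / 79586471350624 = 0.00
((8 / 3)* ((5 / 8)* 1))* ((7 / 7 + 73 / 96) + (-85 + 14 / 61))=-2430535 / 17568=-138.35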